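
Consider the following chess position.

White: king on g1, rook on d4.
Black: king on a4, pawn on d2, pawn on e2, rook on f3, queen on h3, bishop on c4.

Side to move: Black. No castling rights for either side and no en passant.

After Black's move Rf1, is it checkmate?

After Rf1: white king on g1; in check: yes, from the black rook on f1.
King squares — f1: attacked by Pe2; h1: attacked by Rf1; f2: attacked by Rf1; g2: attacked by Qh3; h2: attacked by Qh3.
White has no legal moves → checkmate.

yes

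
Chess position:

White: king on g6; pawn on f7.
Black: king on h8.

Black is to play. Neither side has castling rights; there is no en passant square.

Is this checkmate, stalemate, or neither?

stalemate

Black to move; black king on h8.
In check: no.
King squares — g7: attacked by Kg6; h7: attacked by Kg6; g8: attacked by Pf7.
Legal moves for Black: none.
Not in check and no legal moves → stalemate.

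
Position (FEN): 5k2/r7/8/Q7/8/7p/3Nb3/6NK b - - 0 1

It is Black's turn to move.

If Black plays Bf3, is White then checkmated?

After Bf3: white king on h1; in check: yes, from the black bishop on f3.
White has 3 legal replies: Kh2, Ndxf3, Ngxf3.
In check but a legal move exists → not checkmate.

no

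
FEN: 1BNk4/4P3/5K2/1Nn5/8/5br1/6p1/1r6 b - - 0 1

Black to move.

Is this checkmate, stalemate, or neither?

Black to move; black king on d8.
In check: yes, from the white pawn on e7.
King squares — c7: attacked by Nb5; d7: available; e7: attacked by Kf6; c8: available; e8: available.
Legal moves for Black: Ke8, Kxc8, Kd7.
Black is in check but has 3 legal moves → neither.

neither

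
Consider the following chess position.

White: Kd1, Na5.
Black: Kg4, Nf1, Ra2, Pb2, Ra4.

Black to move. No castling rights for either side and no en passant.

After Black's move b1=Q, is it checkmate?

After b1=Q: white king on d1; in check: yes, from the black queen on b1.
King squares — c1: attacked by Qb1; e1: attacked by Qb1; c2: attacked by Qb1; d2: attacked by Nf1; e2: attacked by Ra2.
White has no legal moves → checkmate.

yes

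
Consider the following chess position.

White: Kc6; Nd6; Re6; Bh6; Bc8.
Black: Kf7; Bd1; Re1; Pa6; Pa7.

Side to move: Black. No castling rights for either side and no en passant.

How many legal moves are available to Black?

1

Black to move; king on f7.
In check: yes, from the white knight on d6.
Legal moves: Kg8.
Count: 1.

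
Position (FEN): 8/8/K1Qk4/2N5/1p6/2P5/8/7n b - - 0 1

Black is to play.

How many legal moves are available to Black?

3

Black to move; king on d6.
In check: yes, from the white queen on c6.
Legal moves: Ke7, Kxc6, Ke5.
Count: 3.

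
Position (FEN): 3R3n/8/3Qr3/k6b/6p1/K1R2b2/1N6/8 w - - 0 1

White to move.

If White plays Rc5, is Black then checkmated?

yes

After Rc5: black king on a5; in check: yes, from the white rook on c5.
King squares — a4: attacked by Nb2; b4: attacked by Ka3; b5: attacked by Rc5; a6: attacked by Qd6; b6: attacked by Qd6.
Black has no legal moves → checkmate.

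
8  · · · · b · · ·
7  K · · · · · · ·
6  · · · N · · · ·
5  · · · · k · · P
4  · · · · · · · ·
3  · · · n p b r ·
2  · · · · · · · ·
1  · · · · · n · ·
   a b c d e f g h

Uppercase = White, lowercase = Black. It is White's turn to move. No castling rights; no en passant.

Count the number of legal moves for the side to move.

12

White to move; king on a7.
In check: no.
Legal moves: Kb8, Kb6, Ka6, Nxe8, Nc8, Nf7+, Nb7, Nf5, Nb5, Ne4, Nc4+, h6.
Count: 12.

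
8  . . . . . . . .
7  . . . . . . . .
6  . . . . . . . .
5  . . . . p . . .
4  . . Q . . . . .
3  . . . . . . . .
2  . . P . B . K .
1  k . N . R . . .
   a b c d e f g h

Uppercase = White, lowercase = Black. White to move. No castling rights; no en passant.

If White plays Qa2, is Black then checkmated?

yes

After Qa2: black king on a1; in check: yes, from the white queen on a2.
King squares — b1: attacked by Qa2; a2: attacked by Nc1; b2: attacked by Qa2.
Black has no legal moves → checkmate.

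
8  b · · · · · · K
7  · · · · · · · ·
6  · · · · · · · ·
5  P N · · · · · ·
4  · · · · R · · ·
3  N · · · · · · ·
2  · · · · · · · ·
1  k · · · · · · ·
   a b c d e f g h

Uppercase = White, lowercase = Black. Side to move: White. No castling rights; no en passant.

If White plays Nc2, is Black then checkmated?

After Nc2: black king on a1; in check: yes, from the white knight on c2.
Black has 3 legal replies: Kb2, Ka2, Kb1.
In check but a legal move exists → not checkmate.

no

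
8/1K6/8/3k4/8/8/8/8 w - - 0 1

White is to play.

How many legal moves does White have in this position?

7

White to move; king on b7.
In check: no.
Legal moves: Kc8, Kb8, Ka8, Kc7, Ka7, Kb6, Ka6.
Count: 7.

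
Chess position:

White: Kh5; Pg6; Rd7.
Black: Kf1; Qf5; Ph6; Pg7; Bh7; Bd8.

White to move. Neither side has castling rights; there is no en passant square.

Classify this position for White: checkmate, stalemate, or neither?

White to move; white king on h5.
In check: yes, from the black queen on f5.
King squares — g4: attacked by Qf5; h4: attacked by Bd8; g5: attacked by Qf5; g6: own pawn; h6: attacked by Pg7.
Legal moves for White: none.
In check with no legal moves → checkmate.

checkmate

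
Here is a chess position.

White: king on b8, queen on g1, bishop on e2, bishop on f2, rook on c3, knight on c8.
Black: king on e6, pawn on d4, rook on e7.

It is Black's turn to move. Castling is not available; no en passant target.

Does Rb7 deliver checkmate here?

After Rb7: white king on b8; in check: yes, from the black rook on b7.
White has 2 legal replies: Ka8, Kxb7.
In check but a legal move exists → not checkmate.

no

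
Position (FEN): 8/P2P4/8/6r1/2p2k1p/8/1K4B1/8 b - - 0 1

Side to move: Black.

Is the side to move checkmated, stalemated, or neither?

Black to move; black king on f4.
In check: no.
Legal moves for Black include: Rg8, Rg7, Rg6, Rh5, Rf5, Re5, Rd5, Rc5, Rb5+, Ra5, Rg4, Rg3, Rxg2+, Kf5, Ke5, Kg4, Kg3, Ke3, ... (list truncated; more exist).
Black has legal moves and is not in check → neither.

neither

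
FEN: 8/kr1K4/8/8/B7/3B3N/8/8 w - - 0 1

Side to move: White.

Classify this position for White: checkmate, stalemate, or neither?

neither

White to move; white king on d7.
In check: yes, from the black rook on b7.
King squares — c6: available; d6: available; e6: available; c7: attacked by Rb7; e7: attacked by Rb7; c8: available; d8: available; e8: available.
Legal moves for White: Ke8, Kd8, Kc8, Ke6, Kd6, Kc6.
White is in check but has 6 legal moves → neither.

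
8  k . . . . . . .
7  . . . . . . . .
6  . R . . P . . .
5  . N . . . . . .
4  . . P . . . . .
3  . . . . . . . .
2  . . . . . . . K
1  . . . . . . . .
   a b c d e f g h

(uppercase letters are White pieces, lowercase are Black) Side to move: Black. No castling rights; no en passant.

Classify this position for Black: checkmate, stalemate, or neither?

stalemate

Black to move; black king on a8.
In check: no.
King squares — a7: attacked by Nb5; b7: attacked by Rb6; b8: attacked by Rb6.
Legal moves for Black: none.
Not in check and no legal moves → stalemate.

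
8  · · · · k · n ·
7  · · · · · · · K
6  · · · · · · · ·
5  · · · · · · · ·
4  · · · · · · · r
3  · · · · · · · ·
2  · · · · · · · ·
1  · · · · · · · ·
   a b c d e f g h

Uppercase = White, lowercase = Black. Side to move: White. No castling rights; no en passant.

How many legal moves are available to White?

White to move; king on h7.
In check: yes, from the black rook on h4.
Legal moves: Kxg8, Kg7, Kg6.
Count: 3.

3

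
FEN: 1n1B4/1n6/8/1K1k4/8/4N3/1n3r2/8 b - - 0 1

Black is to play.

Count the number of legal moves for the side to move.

5

Black to move; king on d5.
In check: yes, from the white knight on e3.
Legal moves: Ke6, Kd6, Ke5, Ke4, Kd4.
Count: 5.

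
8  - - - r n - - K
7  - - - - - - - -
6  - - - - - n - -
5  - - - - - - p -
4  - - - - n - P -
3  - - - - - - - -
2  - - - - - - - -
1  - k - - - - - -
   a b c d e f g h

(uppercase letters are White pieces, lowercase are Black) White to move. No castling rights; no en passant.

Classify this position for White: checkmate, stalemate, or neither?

stalemate

White to move; white king on h8.
In check: no.
King squares — g7: attacked by Ne8; h7: attacked by Nf6; g8: attacked by Nf6.
Legal moves for White: none.
Not in check and no legal moves → stalemate.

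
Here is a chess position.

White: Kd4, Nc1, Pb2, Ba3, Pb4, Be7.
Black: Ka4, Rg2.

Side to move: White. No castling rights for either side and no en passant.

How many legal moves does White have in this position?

21

White to move; king on d4.
In check: no.
Legal moves: Bf8, Bd8, Bf6, Bd6, Bg5, Bc5, Bh4, Ke5, Kd5, Kc5, Ke4, Kc4, Ke3, Kd3, Kc3, Nd3, Nb3, Ne2, Na2, b5, b3+.
Count: 21.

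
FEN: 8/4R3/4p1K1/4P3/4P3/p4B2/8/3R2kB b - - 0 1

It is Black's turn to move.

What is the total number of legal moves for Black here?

2

Black to move; king on g1.
In check: yes, from the white rook on d1.
Legal moves: Kh2, Kf2.
Count: 2.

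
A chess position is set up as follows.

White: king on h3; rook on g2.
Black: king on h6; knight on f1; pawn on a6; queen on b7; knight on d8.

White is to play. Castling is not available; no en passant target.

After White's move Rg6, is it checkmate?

After Rg6: black king on h6; in check: yes, from the white rook on g6.
Black has 3 legal replies: Kh7, Kxg6, Kh5.
In check but a legal move exists → not checkmate.

no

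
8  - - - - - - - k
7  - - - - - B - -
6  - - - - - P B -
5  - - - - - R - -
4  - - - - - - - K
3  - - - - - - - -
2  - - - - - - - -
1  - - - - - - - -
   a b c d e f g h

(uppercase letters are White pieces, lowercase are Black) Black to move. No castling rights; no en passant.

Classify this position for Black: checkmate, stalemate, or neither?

stalemate

Black to move; black king on h8.
In check: no.
King squares — g7: attacked by Pf6; h7: attacked by Bg6; g8: attacked by Bf7.
Legal moves for Black: none.
Not in check and no legal moves → stalemate.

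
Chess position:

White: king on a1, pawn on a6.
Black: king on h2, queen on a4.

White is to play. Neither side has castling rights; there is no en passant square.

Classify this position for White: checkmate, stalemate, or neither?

White to move; white king on a1.
In check: yes, from the black queen on a4.
Legal moves for White: Kb2, Kb1.
White is in check but has 2 legal moves → neither.

neither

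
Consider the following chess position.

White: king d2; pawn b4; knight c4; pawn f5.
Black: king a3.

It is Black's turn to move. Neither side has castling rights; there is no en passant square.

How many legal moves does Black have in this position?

Black to move; king on a3.
In check: yes, from the white knight on c4.
Legal moves: Kxb4, Ka4, Kb3, Ka2.
Count: 4.

4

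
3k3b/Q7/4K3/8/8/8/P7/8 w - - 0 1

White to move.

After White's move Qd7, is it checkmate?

yes

After Qd7: black king on d8; in check: yes, from the white queen on d7.
King squares — c7: attacked by Qd7; d7: attacked by Ke6; e7: attacked by Ke6; c8: attacked by Qd7; e8: attacked by Qd7.
Black has no legal moves → checkmate.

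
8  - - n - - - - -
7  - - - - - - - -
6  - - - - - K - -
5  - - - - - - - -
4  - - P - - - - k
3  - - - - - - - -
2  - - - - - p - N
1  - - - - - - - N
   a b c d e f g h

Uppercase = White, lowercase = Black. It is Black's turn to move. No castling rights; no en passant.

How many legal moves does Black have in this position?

10

Black to move; king on h4.
In check: no.
Legal moves: Ne7, Na7, Nd6, Nb6, Kh5, Kh3, f1=Q+, f1=R+, f1=B, f1=N.
Count: 10.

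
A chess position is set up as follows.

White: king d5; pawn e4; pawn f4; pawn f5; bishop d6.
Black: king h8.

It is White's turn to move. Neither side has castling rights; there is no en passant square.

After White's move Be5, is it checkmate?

After Be5: black king on h8; in check: yes, from the white bishop on e5.
Black has 2 legal replies: Kg8, Kh7.
In check but a legal move exists → not checkmate.

no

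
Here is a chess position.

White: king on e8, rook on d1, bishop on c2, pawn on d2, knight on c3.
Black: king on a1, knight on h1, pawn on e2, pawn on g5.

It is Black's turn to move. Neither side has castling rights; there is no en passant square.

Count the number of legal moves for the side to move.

5

Black to move; king on a1.
In check: yes, from the white rook on d1.
Legal moves: Kb2, exd1=Q, exd1=R, exd1=B, exd1=N.
Count: 5.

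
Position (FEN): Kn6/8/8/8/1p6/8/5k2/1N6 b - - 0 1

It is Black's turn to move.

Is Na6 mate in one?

no

After Na6: white king on a8; in check: no.
White is not in check, so this cannot be checkmate.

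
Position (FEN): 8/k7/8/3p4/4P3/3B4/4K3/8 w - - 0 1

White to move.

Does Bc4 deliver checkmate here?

After Bc4: black king on a7; in check: no.
Black is not in check, so this cannot be checkmate.

no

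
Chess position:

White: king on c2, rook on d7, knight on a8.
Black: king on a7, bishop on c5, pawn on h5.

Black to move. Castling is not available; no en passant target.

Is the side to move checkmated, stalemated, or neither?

neither

Black to move; black king on a7.
In check: yes, from the white rook on d7.
King squares — a6: available; b6: attacked by Na8; b7: attacked by Rd7; a8: available; b8: available.
Legal moves for Black: Kb8, Kxa8, Ka6.
Black is in check but has 3 legal moves → neither.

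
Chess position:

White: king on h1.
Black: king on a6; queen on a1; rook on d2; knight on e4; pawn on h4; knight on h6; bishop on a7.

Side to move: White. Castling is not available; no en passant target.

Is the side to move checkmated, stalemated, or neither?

checkmate

White to move; white king on h1.
In check: yes, from the black queen on a1.
King squares — g1: attacked by Qa1; g2: attacked by Rd2; h2: attacked by Rd2.
Legal moves for White: none.
In check with no legal moves → checkmate.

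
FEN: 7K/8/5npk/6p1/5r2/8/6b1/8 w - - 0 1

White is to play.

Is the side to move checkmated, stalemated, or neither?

stalemate

White to move; white king on h8.
In check: no.
King squares — g7: attacked by Kh6; h7: attacked by Nf6; g8: attacked by Nf6.
Legal moves for White: none.
Not in check and no legal moves → stalemate.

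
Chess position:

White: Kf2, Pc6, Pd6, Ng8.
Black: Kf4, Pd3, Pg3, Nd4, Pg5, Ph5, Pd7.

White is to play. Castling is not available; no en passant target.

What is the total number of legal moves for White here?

White to move; king on f2.
In check: yes, from the black pawn on g3.
Legal moves: Kg2, Kg1, Kf1, Ke1.
Count: 4.

4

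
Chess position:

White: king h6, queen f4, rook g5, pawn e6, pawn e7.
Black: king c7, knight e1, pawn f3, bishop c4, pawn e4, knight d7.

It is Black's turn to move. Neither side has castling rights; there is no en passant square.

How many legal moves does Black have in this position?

5

Black to move; king on c7.
In check: yes, from the white queen on f4.
Legal moves: Kc8, Kb7, Kc6, Kb6, Ne5.
Count: 5.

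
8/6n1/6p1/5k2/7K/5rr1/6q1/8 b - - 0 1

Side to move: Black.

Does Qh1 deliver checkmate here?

After Qh1: white king on h4; in check: yes, from the black queen on h1.
King squares — g3: attacked by Rf3; h3: attacked by Qh1; g4: attacked by Rg3; g5: attacked by Rg3; h5: attacked by Qh1.
White has no legal moves → checkmate.

yes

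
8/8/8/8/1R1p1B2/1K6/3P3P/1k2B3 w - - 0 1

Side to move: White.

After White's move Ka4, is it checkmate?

After Ka4: black king on b1; in check: yes, from the white rook on b4.
Black has 4 legal replies: Kc2, Ka2, Kc1, Ka1.
In check but a legal move exists → not checkmate.

no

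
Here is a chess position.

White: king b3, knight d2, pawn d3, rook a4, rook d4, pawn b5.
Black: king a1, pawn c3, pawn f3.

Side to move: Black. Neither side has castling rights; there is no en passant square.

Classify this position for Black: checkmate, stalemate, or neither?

checkmate

Black to move; black king on a1.
In check: yes, from the white rook on a4.
King squares — b1: attacked by Nd2; a2: attacked by Kb3; b2: attacked by Kb3.
Legal moves for Black: none.
In check with no legal moves → checkmate.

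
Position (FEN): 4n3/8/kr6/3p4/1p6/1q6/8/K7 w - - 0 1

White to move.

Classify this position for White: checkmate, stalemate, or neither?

White to move; white king on a1.
In check: no.
King squares — b1: attacked by Qb3; a2: attacked by Qb3; b2: attacked by Qb3.
Legal moves for White: none.
Not in check and no legal moves → stalemate.

stalemate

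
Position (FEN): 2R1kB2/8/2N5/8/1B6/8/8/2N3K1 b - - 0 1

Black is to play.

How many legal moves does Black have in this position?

Black to move; king on e8.
In check: yes, from the white rook on c8.
Legal moves: Kf7, Kd7.
Count: 2.

2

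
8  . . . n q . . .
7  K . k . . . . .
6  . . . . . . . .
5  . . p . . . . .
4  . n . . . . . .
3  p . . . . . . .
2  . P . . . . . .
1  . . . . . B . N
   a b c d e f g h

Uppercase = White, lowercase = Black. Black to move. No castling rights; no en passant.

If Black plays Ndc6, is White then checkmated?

yes

After Ndc6: white king on a7; in check: yes, from the black knight on c6.
King squares — a6: attacked by Nb4; b6: attacked by Kc7; b7: attacked by Kc7; a8: attacked by Qe8; b8: attacked by Nc6.
White has no legal moves → checkmate.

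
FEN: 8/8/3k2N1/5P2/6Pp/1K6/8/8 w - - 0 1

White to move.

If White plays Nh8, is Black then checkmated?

no

After Nh8: black king on d6; in check: no.
Black is not in check, so this cannot be checkmate.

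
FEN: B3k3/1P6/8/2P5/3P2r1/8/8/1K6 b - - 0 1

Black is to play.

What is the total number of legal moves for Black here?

Black to move; king on e8.
In check: no.
Legal moves: Kf8, Kd8, Kf7, Ke7, Kd7, Rg8, Rg7, Rg6, Rg5, Rh4, Rf4, Re4, Rxd4, Rg3, Rg2, Rg1+.
Count: 16.

16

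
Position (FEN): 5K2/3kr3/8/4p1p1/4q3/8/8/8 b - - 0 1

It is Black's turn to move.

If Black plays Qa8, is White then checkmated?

yes

After Qa8: white king on f8; in check: yes, from the black queen on a8.
King squares — e7: attacked by Kd7; f7: attacked by Re7; g7: attacked by Re7; e8: attacked by Kd7; g8: attacked by Qa8.
White has no legal moves → checkmate.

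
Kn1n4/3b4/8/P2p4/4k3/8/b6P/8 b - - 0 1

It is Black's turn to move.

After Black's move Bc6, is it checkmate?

no

After Bc6: white king on a8; in check: yes, from the black bishop on c6.
White has 2 legal replies: Kxb8, Ka7.
In check but a legal move exists → not checkmate.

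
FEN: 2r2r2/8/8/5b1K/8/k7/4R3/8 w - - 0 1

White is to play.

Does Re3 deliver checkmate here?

After Re3: black king on a3; in check: yes, from the white rook on e3.
Black has 6 legal replies: Kb4, Ka4, Kb2, Ka2, Rc3, Bd3.
In check but a legal move exists → not checkmate.

no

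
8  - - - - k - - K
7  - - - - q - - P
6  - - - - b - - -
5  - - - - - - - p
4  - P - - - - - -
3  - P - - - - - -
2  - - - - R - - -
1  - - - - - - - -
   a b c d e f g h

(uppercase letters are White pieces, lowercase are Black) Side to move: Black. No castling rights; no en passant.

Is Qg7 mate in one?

After Qg7: white king on h8; in check: yes, from the black queen on g7.
White has 1 legal reply: Kxg7.
In check but a legal move exists → not checkmate.

no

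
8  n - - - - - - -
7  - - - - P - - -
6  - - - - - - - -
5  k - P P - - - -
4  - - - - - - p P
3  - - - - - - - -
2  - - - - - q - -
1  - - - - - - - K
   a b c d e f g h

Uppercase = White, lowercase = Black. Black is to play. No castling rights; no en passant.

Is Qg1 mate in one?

no

After Qg1: white king on h1; in check: yes, from the black queen on g1.
White has 1 legal reply: Kxg1.
In check but a legal move exists → not checkmate.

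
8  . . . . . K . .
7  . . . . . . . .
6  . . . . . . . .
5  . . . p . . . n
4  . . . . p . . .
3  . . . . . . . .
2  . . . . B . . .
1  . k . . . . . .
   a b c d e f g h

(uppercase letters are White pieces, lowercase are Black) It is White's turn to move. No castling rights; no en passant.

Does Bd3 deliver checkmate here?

After Bd3: black king on b1; in check: yes, from the white bishop on d3.
Black has 5 legal replies: Kb2, Ka2, Kc1, Ka1, exd3.
In check but a legal move exists → not checkmate.

no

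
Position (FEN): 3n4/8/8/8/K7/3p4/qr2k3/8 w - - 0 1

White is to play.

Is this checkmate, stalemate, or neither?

checkmate

White to move; white king on a4.
In check: yes, from the black queen on a2.
King squares — a3: attacked by Qa2; b3: attacked by Qa2; b4: attacked by Rb2; a5: attacked by Qa2; b5: attacked by Rb2.
Legal moves for White: none.
In check with no legal moves → checkmate.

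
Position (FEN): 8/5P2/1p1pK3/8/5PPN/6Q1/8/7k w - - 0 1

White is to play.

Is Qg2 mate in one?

yes

After Qg2: black king on h1; in check: yes, from the white queen on g2.
King squares — g1: attacked by Qg2; g2: attacked by Nh4; h2: attacked by Qg2.
Black has no legal moves → checkmate.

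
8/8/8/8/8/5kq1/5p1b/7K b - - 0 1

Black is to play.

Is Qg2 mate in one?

yes

After Qg2: white king on h1; in check: yes, from the black queen on g2.
King squares — g1: attacked by Pf2; g2: attacked by Kf3; h2: attacked by Qg2.
White has no legal moves → checkmate.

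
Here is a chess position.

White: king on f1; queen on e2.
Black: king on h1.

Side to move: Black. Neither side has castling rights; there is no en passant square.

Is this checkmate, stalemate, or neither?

Black to move; black king on h1.
In check: no.
King squares — g1: attacked by Kf1; g2: attacked by Kf1; h2: attacked by Qe2.
Legal moves for Black: none.
Not in check and no legal moves → stalemate.

stalemate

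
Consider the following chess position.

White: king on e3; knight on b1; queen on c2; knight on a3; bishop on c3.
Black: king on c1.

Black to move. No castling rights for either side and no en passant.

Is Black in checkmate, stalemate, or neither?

Black to move; black king on c1.
In check: yes, from the white queen on c2.
King squares — b1: attacked by Qc2; d1: attacked by Qc2; b2: attacked by Qc2; c2: attacked by Na3; d2: attacked by Nb1.
Legal moves for Black: none.
In check with no legal moves → checkmate.

checkmate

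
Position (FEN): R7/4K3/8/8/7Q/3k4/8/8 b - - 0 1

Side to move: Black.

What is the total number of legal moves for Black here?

Black to move; king on d3.
In check: no.
Legal moves: Ke3, Kc3, Ke2, Kd2, Kc2.
Count: 5.

5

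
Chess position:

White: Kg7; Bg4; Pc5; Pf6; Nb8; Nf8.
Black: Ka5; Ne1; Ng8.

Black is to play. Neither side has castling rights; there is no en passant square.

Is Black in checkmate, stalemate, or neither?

neither

Black to move; black king on a5.
In check: no.
Legal moves for Black: Ne7, Nh6, Nxf6, Kb5, Kb4, Ka4, Nf3, Nd3, Ng2, Nc2.
Black has 10 legal moves and is not in check → neither.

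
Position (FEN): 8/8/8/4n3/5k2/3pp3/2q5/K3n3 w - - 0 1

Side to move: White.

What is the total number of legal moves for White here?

0

White to move; king on a1.
In check: no.
Legal moves: none.
Count: 0.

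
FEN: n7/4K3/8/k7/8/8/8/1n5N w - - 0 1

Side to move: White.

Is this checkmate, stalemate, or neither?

neither

White to move; white king on e7.
In check: no.
Legal moves for White: Kf8, Ke8, Kd8, Kf7, Kd7, Kf6, Ke6, Kd6, Ng3, Nf2.
White has 10 legal moves and is not in check → neither.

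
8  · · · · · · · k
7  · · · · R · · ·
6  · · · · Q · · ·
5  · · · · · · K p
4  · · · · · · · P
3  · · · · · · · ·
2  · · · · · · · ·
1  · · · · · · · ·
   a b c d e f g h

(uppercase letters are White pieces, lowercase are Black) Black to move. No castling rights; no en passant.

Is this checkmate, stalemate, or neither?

Black to move; black king on h8.
In check: no.
King squares — g7: attacked by Re7; h7: attacked by Re7; g8: attacked by Qe6.
Legal moves for Black: none.
Not in check and no legal moves → stalemate.

stalemate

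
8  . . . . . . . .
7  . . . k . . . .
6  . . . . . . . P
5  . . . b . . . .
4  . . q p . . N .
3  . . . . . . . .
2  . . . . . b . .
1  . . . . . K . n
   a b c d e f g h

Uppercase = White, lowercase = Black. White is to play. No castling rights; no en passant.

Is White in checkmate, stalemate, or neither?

checkmate

White to move; white king on f1.
In check: yes, from the black queen on c4.
King squares — e1: attacked by Bf2; g1: attacked by Bf2; e2: attacked by Qc4; f2: attacked by Nh1; g2: attacked by Bd5.
Legal moves for White: none.
In check with no legal moves → checkmate.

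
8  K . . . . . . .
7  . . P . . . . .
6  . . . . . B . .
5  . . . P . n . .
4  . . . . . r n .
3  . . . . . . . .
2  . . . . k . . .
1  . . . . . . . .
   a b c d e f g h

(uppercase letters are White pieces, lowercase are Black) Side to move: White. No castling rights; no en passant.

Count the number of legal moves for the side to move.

White to move; king on a8.
In check: no.
Legal moves: Kb8, Kb7, Ka7, Bh8, Bd8, Bg7, Be7, Bg5, Be5, Bh4, Bd4, Bc3, Bb2, Ba1, c8=Q, c8=R, c8=B, c8=N, d6.
Count: 19.

19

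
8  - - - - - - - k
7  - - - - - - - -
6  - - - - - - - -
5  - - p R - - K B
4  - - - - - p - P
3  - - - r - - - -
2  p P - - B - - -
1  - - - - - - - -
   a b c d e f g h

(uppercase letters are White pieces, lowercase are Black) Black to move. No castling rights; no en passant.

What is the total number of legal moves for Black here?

20

Black to move; king on h8.
In check: no.
Legal moves: Kg8, Kh7, Kg7, Rxd5+, Rd4, Rh3, Rg3+, Rf3, Re3, Rc3, Rb3, Ra3, Rd2, Rd1, c4, f3, a1=Q, a1=R, a1=B, a1=N.
Count: 20.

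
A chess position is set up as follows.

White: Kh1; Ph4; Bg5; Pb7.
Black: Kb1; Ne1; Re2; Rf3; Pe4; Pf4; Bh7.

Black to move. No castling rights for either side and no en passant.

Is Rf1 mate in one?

After Rf1: white king on h1; in check: yes, from the black rook on f1.
King squares — g1: attacked by Rf1; g2: attacked by Ne1; h2: attacked by Re2.
White has no legal moves → checkmate.

yes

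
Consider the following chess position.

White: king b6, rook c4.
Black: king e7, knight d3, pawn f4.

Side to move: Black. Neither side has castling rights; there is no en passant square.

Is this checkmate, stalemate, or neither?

Black to move; black king on e7.
In check: no.
Legal moves for Black: Kf8, Ke8, Kd8, Kf7, Kd7, Kf6, Ke6, Kd6, Ne5, Nc5, Nb4, Nf2, Nb2, Ne1, Nc1, f3.
Black has 16 legal moves and is not in check → neither.

neither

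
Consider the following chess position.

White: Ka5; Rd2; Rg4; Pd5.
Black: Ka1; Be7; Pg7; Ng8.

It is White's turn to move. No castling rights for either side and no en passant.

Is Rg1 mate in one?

After Rg1: black king on a1; in check: yes, from the white rook on g1.
King squares — b1: attacked by Rg1; a2: attacked by Rd2; b2: attacked by Rd2.
Black has no legal moves → checkmate.

yes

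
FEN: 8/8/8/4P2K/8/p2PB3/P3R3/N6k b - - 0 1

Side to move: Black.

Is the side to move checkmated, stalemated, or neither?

stalemate

Black to move; black king on h1.
In check: no.
King squares — g1: attacked by Be3; g2: attacked by Re2; h2: attacked by Re2.
Legal moves for Black: none.
Not in check and no legal moves → stalemate.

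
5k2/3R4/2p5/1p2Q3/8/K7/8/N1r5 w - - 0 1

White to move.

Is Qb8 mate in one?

After Qb8: black king on f8; in check: yes, from the white queen on b8.
King squares — e7: attacked by Rd7; f7: attacked by Rd7; g7: attacked by Rd7; e8: attacked by Qb8; g8: attacked by Qb8.
Black has no legal moves → checkmate.

yes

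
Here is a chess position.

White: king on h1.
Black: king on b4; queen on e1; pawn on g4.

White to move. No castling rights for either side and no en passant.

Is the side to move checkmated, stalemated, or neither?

neither

White to move; white king on h1.
In check: yes, from the black queen on e1.
King squares — g1: attacked by Qe1; g2: available; h2: available.
Legal moves for White: Kh2, Kg2.
White is in check but has 2 legal moves → neither.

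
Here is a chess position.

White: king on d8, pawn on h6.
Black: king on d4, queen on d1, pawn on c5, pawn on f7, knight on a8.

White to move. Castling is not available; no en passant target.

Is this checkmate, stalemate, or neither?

White to move; white king on d8.
In check: no.
Legal moves for White: Ke8, Kc8, Ke7, Kd7, h7.
White has 5 legal moves and is not in check → neither.

neither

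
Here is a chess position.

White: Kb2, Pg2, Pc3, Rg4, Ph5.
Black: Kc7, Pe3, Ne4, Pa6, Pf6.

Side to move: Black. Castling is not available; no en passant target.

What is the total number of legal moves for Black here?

18

Black to move; king on c7.
In check: no.
Legal moves: Kd8, Kc8, Kb8, Kd7, Kb7, Kd6, Kc6, Kb6, Nd6, Ng5, Nc5, Ng3, Nxc3, Nf2, Nd2, f5, a5, e2.
Count: 18.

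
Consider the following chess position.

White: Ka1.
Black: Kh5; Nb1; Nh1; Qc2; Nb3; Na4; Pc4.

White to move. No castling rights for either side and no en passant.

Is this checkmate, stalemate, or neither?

White to move; white king on a1.
In check: yes, from the black knight on b3.
King squares — b1: attacked by Qc2; a2: attacked by Qc2; b2: attacked by Qc2.
Legal moves for White: none.
In check with no legal moves → checkmate.

checkmate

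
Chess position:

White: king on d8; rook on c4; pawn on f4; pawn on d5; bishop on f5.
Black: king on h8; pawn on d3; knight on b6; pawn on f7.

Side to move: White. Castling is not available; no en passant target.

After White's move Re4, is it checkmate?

no

After Re4: black king on h8; in check: no.
Black is not in check, so this cannot be checkmate.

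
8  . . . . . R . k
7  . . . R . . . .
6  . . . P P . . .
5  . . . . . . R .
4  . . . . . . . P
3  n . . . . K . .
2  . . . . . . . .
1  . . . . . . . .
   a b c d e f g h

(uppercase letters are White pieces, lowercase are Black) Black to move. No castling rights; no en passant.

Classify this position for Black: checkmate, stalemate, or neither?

Black to move; black king on h8.
In check: yes, from the white rook on f8.
King squares — g7: attacked by Rg5; h7: attacked by Rd7; g8: attacked by Rg5.
Legal moves for Black: none.
In check with no legal moves → checkmate.

checkmate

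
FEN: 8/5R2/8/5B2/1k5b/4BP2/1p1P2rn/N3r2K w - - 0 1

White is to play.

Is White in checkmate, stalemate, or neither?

White to move; white king on h1.
In check: yes, from the black rook on e1.
King squares — g1: attacked by Re1; g2: available; h2: attacked by Rg2.
Legal moves for White: Kxg2, Bg1.
White is in check but has 2 legal moves → neither.

neither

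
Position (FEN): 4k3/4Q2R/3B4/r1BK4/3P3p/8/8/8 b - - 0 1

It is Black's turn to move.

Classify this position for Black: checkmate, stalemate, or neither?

checkmate

Black to move; black king on e8.
In check: yes, from the white queen on e7.
King squares — d7: attacked by Qe7; e7: attacked by Bd6; f7: attacked by Qe7; d8: attacked by Qe7; f8: attacked by Qe7.
Legal moves for Black: none.
In check with no legal moves → checkmate.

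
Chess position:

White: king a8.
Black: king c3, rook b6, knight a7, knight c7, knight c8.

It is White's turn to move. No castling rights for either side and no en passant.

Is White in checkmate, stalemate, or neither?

White to move; white king on a8.
In check: yes, from the black knight on c7.
King squares — a7: attacked by Nc8; b7: attacked by Rb6; b8: attacked by Rb6.
Legal moves for White: none.
In check with no legal moves → checkmate.

checkmate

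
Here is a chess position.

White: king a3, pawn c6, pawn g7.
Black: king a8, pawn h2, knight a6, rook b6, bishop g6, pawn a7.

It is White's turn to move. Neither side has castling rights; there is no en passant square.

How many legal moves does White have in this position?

7

White to move; king on a3.
In check: no.
Legal moves: Ka4, Ka2, g8=Q+, g8=R+, g8=B, g8=N, c7.
Count: 7.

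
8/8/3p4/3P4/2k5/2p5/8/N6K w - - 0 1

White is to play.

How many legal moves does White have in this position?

5

White to move; king on h1.
In check: no.
Legal moves: Kh2, Kg2, Kg1, Nb3, Nc2.
Count: 5.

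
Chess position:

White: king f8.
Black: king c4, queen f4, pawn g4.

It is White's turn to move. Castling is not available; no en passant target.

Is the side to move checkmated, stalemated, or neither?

neither

White to move; white king on f8.
In check: yes, from the black queen on f4.
King squares — e7: available; f7: attacked by Qf4; g7: available; e8: available; g8: available.
Legal moves for White: Kg8, Ke8, Kg7, Ke7.
White is in check but has 4 legal moves → neither.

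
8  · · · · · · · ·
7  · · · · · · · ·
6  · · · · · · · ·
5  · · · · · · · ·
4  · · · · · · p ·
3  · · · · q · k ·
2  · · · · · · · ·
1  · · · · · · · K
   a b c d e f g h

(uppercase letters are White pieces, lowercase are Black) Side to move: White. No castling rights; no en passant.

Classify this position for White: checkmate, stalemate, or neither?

stalemate

White to move; white king on h1.
In check: no.
King squares — g1: attacked by Qe3; g2: attacked by Kg3; h2: attacked by Kg3.
Legal moves for White: none.
Not in check and no legal moves → stalemate.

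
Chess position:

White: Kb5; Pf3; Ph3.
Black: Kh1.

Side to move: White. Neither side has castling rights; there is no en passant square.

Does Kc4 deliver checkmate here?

no

After Kc4: black king on h1; in check: no.
Black is not in check, so this cannot be checkmate.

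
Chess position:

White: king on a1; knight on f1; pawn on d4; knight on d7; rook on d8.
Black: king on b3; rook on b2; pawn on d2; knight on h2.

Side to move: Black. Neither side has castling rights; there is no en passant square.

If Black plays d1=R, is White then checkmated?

After d1=R: white king on a1; in check: yes, from the black rook on d1.
King squares — b1: attacked by Rd1; a2: attacked by Rb2; b2: attacked by Kb3.
White has no legal moves → checkmate.

yes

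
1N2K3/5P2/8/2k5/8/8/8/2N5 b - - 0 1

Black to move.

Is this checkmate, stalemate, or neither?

Black to move; black king on c5.
In check: no.
Legal moves for Black: Kd6, Kb6, Kd5, Kb5, Kd4, Kc4, Kb4.
Black has 7 legal moves and is not in check → neither.

neither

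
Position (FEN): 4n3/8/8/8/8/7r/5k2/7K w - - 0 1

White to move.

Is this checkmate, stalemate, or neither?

checkmate

White to move; white king on h1.
In check: yes, from the black rook on h3.
King squares — g1: attacked by Kf2; g2: attacked by Kf2; h2: attacked by Rh3.
Legal moves for White: none.
In check with no legal moves → checkmate.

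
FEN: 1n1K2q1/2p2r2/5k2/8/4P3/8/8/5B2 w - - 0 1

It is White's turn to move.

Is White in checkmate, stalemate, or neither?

checkmate

White to move; white king on d8.
In check: yes, from the black queen on g8.
King squares — c7: attacked by Rf7; d7: attacked by Rf7; e7: attacked by Kf6; c8: attacked by Qg8; e8: attacked by Qg8.
Legal moves for White: none.
In check with no legal moves → checkmate.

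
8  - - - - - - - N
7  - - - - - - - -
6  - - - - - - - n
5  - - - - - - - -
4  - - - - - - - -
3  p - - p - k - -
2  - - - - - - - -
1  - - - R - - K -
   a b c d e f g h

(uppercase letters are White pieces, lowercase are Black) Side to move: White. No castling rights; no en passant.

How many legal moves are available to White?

White to move; king on g1.
In check: no.
Legal moves: Nf7, Ng6, Kh2, Kh1, Kf1, Rxd3+, Rd2, Rf1+, Re1, Rc1, Rb1, Ra1.
Count: 12.

12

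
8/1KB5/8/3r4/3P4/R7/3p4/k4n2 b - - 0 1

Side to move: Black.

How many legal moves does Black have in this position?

Black to move; king on a1.
In check: yes, from the white rook on a3.
Legal moves: Kb2, Kb1.
Count: 2.

2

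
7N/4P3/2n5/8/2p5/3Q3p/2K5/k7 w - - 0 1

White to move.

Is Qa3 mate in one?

yes

After Qa3: black king on a1; in check: yes, from the white queen on a3.
King squares — b1: attacked by Kc2; a2: attacked by Qa3; b2: attacked by Kc2.
Black has no legal moves → checkmate.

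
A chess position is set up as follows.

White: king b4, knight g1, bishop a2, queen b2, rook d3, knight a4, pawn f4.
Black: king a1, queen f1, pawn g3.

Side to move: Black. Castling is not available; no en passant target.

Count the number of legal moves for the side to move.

0

Black to move; king on a1.
In check: yes, from the white queen on b2.
Legal moves: none.
Count: 0.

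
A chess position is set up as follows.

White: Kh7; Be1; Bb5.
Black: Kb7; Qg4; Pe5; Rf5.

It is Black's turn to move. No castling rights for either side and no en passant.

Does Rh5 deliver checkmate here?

After Rh5: white king on h7; in check: yes, from the black rook on h5.
King squares — g6: attacked by Qg4; h6: attacked by Rh5; g7: attacked by Qg4; g8: attacked by Qg4; h8: attacked by Rh5.
White has no legal moves → checkmate.

yes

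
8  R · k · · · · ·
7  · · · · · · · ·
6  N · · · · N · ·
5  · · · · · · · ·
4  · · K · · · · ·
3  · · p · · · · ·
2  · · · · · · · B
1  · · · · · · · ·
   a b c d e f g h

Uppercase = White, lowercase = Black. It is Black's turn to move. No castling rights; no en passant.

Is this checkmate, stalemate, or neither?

neither

Black to move; black king on c8.
In check: yes, from the white rook on a8.
King squares — b7: available; c7: attacked by Bh2; d7: attacked by Nf6; b8: attacked by Bh2; d8: attacked by Ra8.
Legal moves for Black: Kb7.
Black is in check but has 1 legal move → neither.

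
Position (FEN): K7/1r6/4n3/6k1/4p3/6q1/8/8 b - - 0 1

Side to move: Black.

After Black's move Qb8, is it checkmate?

After Qb8: white king on a8; in check: yes, from the black queen on b8.
King squares — a7: attacked by Rb7; b7: attacked by Qb8; b8: attacked by Rb7.
White has no legal moves → checkmate.

yes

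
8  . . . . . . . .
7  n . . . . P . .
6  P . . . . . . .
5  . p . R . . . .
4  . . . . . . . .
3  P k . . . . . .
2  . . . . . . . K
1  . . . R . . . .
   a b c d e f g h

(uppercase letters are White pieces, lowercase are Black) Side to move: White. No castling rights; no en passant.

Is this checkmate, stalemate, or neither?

White to move; white king on h2.
In check: no.
Legal moves for White include: Rd8, Rd7, Rd6, Rh5, Rg5, Rf5, Re5, Rc5, Rxb5+, R5d4, R5d3+, R5d2, Kh3, Kg3, Kg2, Kh1, Kg1, R1d4, ... (list truncated; more exist).
White has legal moves and is not in check → neither.

neither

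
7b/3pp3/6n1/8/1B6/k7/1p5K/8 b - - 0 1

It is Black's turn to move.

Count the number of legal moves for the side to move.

Black to move; king on a3.
In check: yes, from the white bishop on b4.
Legal moves: Kxb4, Ka4, Kb3, Ka2.
Count: 4.

4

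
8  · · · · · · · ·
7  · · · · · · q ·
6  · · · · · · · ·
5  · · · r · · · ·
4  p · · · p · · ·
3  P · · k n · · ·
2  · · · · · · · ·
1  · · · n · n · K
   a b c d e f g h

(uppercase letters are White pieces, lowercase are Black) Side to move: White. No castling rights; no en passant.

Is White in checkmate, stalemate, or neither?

White to move; white king on h1.
In check: no.
King squares — g1: attacked by Qg7; g2: attacked by Ne3; h2: attacked by Nf1.
Legal moves for White: none.
Not in check and no legal moves → stalemate.

stalemate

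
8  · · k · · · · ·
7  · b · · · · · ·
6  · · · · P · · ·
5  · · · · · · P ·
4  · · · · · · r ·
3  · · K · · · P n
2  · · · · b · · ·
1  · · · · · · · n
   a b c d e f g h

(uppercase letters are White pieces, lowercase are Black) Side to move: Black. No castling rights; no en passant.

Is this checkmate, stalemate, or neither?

neither

Black to move; black king on c8.
In check: no.
Legal moves for Black include: Kd8, Kb8, Kc7, Ba8, Bc6, Bba6, Bd5, Be4, Bbf3, Bg2, Rxg5, Rh4, Rf4, Re4, Rd4, Rc4+, Rb4, Ra4, ... (list truncated; more exist).
Black has legal moves and is not in check → neither.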